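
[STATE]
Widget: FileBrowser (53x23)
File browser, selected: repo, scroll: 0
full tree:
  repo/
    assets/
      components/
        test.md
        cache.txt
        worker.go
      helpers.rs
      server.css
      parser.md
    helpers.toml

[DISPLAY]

> [-] repo/                                          
    [+] assets/                                      
    helpers.toml                                     
                                                     
                                                     
                                                     
                                                     
                                                     
                                                     
                                                     
                                                     
                                                     
                                                     
                                                     
                                                     
                                                     
                                                     
                                                     
                                                     
                                                     
                                                     
                                                     
                                                     


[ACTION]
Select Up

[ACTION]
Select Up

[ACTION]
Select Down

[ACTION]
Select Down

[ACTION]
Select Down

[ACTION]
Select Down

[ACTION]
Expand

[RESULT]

  [-] repo/                                          
    [+] assets/                                      
  > helpers.toml                                     
                                                     
                                                     
                                                     
                                                     
                                                     
                                                     
                                                     
                                                     
                                                     
                                                     
                                                     
                                                     
                                                     
                                                     
                                                     
                                                     
                                                     
                                                     
                                                     
                                                     


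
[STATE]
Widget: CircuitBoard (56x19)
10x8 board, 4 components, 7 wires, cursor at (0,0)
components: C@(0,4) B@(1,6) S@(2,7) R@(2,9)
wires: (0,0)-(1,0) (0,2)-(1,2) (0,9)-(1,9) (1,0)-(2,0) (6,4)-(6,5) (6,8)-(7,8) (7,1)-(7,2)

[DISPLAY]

   0 1 2 3 4 5 6 7 8 9                                  
0  [.]      ·       C                   ·               
    │       │                           │               
1   ·       ·               B           ·               
    │                                                   
2   ·                           S       R               
                                                        
3                                                       
                                                        
4                                                       
                                                        
5                                                       
                                                        
6                   · ─ ·           ·                   
                                    │                   
7       · ─ ·                       ·                   
Cursor: (0,0)                                           
                                                        
                                                        


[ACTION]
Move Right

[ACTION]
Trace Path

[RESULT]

   0 1 2 3 4 5 6 7 8 9                                  
0   ·  [.]  ·       C                   ·               
    │       │                           │               
1   ·       ·               B           ·               
    │                                                   
2   ·                           S       R               
                                                        
3                                                       
                                                        
4                                                       
                                                        
5                                                       
                                                        
6                   · ─ ·           ·                   
                                    │                   
7       · ─ ·                       ·                   
Cursor: (0,1)  Trace: No connections                    
                                                        
                                                        


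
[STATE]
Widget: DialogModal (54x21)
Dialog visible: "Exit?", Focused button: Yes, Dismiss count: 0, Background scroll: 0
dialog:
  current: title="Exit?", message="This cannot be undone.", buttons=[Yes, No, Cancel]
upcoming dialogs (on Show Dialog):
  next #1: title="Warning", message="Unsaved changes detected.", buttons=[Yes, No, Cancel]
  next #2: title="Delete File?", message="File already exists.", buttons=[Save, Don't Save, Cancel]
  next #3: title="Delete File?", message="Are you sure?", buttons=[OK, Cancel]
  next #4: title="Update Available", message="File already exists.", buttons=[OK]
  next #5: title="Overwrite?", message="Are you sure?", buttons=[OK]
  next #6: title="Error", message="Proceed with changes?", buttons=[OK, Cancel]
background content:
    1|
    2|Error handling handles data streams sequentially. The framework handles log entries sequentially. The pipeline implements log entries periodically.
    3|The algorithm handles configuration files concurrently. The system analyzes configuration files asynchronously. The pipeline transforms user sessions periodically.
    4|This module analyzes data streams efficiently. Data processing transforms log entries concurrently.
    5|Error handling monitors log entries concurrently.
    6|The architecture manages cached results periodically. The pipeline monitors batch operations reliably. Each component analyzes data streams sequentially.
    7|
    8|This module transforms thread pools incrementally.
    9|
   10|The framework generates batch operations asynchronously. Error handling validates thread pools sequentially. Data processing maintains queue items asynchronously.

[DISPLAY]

                                                      
Error handling handles data streams sequentially. The 
The algorithm handles configuration files concurrently
This module analyzes data streams efficiently. Data pr
Error handling monitors log entries concurrently.     
The architecture manages cached results periodically. 
                                                      
This module transforms thread pools incrementally.    
              ┌────────────────────────┐              
The framework │         Exit?          │ asynchronousl
              │ This cannot be undone. │              
              │  [Yes]  No   Cancel    │              
              └────────────────────────┘              
                                                      
                                                      
                                                      
                                                      
                                                      
                                                      
                                                      
                                                      


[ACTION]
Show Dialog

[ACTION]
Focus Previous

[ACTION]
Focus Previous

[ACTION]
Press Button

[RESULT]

                                                      
Error handling handles data streams sequentially. The 
The algorithm handles configuration files concurrently
This module analyzes data streams efficiently. Data pr
Error handling monitors log entries concurrently.     
The architecture manages cached results periodically. 
                                                      
This module transforms thread pools incrementally.    
                                                      
The framework generates batch operations asynchronousl
                                                      
                                                      
                                                      
                                                      
                                                      
                                                      
                                                      
                                                      
                                                      
                                                      
                                                      


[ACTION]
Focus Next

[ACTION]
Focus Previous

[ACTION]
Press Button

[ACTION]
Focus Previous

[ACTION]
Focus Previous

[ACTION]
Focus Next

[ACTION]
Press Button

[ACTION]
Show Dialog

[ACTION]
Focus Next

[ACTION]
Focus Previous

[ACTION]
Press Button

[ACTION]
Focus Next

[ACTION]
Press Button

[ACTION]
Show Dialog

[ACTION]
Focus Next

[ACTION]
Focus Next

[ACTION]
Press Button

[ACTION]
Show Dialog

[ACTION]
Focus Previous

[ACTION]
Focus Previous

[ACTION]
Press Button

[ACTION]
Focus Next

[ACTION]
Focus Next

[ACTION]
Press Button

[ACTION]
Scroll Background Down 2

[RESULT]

The algorithm handles configuration files concurrently
This module analyzes data streams efficiently. Data pr
Error handling monitors log entries concurrently.     
The architecture manages cached results periodically. 
                                                      
This module transforms thread pools incrementally.    
                                                      
The framework generates batch operations asynchronousl
                                                      
                                                      
                                                      
                                                      
                                                      
                                                      
                                                      
                                                      
                                                      
                                                      
                                                      
                                                      
                                                      


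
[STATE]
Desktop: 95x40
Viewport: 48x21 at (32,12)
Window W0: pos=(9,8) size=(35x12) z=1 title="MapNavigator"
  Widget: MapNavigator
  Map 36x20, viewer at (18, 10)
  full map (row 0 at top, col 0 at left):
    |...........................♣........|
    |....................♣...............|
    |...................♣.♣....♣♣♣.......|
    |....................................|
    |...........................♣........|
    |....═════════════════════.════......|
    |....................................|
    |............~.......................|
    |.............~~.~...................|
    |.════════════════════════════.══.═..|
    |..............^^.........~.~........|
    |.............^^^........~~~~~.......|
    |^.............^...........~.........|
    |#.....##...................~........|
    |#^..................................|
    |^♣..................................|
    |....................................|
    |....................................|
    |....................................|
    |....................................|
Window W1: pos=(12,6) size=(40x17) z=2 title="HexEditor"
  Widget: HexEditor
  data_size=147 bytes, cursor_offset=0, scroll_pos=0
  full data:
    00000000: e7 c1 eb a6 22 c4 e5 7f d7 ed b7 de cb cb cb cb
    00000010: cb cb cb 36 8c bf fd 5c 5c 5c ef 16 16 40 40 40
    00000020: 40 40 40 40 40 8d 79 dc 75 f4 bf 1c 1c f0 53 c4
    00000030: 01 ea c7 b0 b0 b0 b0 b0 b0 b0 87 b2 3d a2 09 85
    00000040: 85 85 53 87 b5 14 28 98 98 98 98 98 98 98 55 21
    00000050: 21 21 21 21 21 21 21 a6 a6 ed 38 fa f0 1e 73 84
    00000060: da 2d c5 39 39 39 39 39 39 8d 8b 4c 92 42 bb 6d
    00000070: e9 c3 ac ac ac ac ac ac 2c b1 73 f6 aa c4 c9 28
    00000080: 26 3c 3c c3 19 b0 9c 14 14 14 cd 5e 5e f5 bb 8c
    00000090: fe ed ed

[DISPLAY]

b0 b0 b0 b0 b0  b0 ┃                            
87 b5 14 28 98  98 ┃                            
21 21 21 21 a6  a6 ┃                            
39 39 39 39 39  39 ┃                            
ac ac ac ac ac  2c ┃                            
c3 19 b0 9c 14  14 ┃                            
                   ┃                            
                   ┃                            
                   ┃                            
                   ┃                            
━━━━━━━━━━━━━━━━━━━┛                            
                                                
                                                
                                                
                                                
                                                
                                                
                                                
                                                
                                                
                                                


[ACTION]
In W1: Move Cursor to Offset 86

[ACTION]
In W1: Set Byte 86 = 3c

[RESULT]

b0 b0 b0 b0 b0  b0 ┃                            
87 b5 14 28 98  98 ┃                            
21 21 21 3C a6  a6 ┃                            
39 39 39 39 39  39 ┃                            
ac ac ac ac ac  2c ┃                            
c3 19 b0 9c 14  14 ┃                            
                   ┃                            
                   ┃                            
                   ┃                            
                   ┃                            
━━━━━━━━━━━━━━━━━━━┛                            
                                                
                                                
                                                
                                                
                                                
                                                
                                                
                                                
                                                
                                                


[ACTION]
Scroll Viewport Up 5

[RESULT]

                   ┃                            
───────────────────┨                            
a6 22 c4 e5 7f  d7 ┃                            
36 8c bf fd 5c  5c ┃                            
40 40 8d 79 dc  75 ┃                            
b0 b0 b0 b0 b0  b0 ┃                            
87 b5 14 28 98  98 ┃                            
21 21 21 3C a6  a6 ┃                            
39 39 39 39 39  39 ┃                            
ac ac ac ac ac  2c ┃                            
c3 19 b0 9c 14  14 ┃                            
                   ┃                            
                   ┃                            
                   ┃                            
                   ┃                            
━━━━━━━━━━━━━━━━━━━┛                            
                                                
                                                
                                                
                                                
                                                


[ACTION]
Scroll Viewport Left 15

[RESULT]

Editor                            ┃             
──────────────────────────────────┨             
0000  e7 c1 eb a6 22 c4 e5 7f  d7 ┃             
0010  cb cb cb 36 8c bf fd 5c  5c ┃             
0020  40 40 40 40 40 8d 79 dc  75 ┃             
0030  01 ea c7 b0 b0 b0 b0 b0  b0 ┃             
0040  85 85 53 87 b5 14 28 98  98 ┃             
0050  21 21 21 21 21 21 3C a6  a6 ┃             
0060  da 2d c5 39 39 39 39 39  39 ┃             
0070  e9 c3 ac ac ac ac ac ac  2c ┃             
0080  26 3c 3c c3 19 b0 9c 14  14 ┃             
0090  fe ed ed                    ┃             
                                  ┃             
                                  ┃             
                                  ┃             
━━━━━━━━━━━━━━━━━━━━━━━━━━━━━━━━━━┛             
                                                
                                                
                                                
                                                
                                                


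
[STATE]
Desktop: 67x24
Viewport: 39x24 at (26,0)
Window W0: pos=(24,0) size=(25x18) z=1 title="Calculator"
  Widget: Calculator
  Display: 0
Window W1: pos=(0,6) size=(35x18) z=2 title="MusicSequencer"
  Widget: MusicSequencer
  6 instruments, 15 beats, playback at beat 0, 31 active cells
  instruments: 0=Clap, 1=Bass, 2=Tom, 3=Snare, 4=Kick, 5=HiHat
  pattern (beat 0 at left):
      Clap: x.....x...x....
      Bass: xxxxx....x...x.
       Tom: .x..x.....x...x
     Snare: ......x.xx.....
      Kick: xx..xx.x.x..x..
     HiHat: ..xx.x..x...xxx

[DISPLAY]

━━━━━━━━━━━━━━━━━━━━━━┓                
Calculator            ┃                
──────────────────────┨                
                     0┃                
───┬───┬───┬───┐      ┃                
 7 │ 8 │ 9 │ ÷ │      ┃                
━━━━━━━━┓──┼───┤      ┃                
        ┃6 │ × │      ┃                
────────┨──┼───┤      ┃                
        ┃3 │ - │      ┃                
        ┃──┼───┤      ┃                
        ┃= │ + │      ┃                
        ┃──┼───┤      ┃                
        ┃MR│ M+│      ┃                
        ┃──┴───┘      ┃                
        ┃             ┃                
        ┃             ┃                
        ┃━━━━━━━━━━━━━┛                
        ┃                              
        ┃                              
        ┃                              
        ┃                              
        ┃                              
━━━━━━━━┛                              


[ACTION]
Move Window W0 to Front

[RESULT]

━━━━━━━━━━━━━━━━━━━━━━┓                
Calculator            ┃                
──────────────────────┨                
                     0┃                
───┬───┬───┬───┐      ┃                
 7 │ 8 │ 9 │ ÷ │      ┃                
───┼───┼───┼───┤      ┃                
 4 │ 5 │ 6 │ × │      ┃                
───┼───┼───┼───┤      ┃                
 1 │ 2 │ 3 │ - │      ┃                
───┼───┼───┼───┤      ┃                
 0 │ . │ = │ + │      ┃                
───┼───┼───┼───┤      ┃                
 C │ MC│ MR│ M+│      ┃                
───┴───┴───┴───┘      ┃                
                      ┃                
                      ┃                
━━━━━━━━━━━━━━━━━━━━━━┛                
        ┃                              
        ┃                              
        ┃                              
        ┃                              
        ┃                              
━━━━━━━━┛                              


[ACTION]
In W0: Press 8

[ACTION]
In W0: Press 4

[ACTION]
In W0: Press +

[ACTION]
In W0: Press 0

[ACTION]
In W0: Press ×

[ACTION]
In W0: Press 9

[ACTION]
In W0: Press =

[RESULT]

━━━━━━━━━━━━━━━━━━━━━━┓                
Calculator            ┃                
──────────────────────┨                
                   756┃                
───┬───┬───┬───┐      ┃                
 7 │ 8 │ 9 │ ÷ │      ┃                
───┼───┼───┼───┤      ┃                
 4 │ 5 │ 6 │ × │      ┃                
───┼───┼───┼───┤      ┃                
 1 │ 2 │ 3 │ - │      ┃                
───┼───┼───┼───┤      ┃                
 0 │ . │ = │ + │      ┃                
───┼───┼───┼───┤      ┃                
 C │ MC│ MR│ M+│      ┃                
───┴───┴───┴───┘      ┃                
                      ┃                
                      ┃                
━━━━━━━━━━━━━━━━━━━━━━┛                
        ┃                              
        ┃                              
        ┃                              
        ┃                              
        ┃                              
━━━━━━━━┛                              


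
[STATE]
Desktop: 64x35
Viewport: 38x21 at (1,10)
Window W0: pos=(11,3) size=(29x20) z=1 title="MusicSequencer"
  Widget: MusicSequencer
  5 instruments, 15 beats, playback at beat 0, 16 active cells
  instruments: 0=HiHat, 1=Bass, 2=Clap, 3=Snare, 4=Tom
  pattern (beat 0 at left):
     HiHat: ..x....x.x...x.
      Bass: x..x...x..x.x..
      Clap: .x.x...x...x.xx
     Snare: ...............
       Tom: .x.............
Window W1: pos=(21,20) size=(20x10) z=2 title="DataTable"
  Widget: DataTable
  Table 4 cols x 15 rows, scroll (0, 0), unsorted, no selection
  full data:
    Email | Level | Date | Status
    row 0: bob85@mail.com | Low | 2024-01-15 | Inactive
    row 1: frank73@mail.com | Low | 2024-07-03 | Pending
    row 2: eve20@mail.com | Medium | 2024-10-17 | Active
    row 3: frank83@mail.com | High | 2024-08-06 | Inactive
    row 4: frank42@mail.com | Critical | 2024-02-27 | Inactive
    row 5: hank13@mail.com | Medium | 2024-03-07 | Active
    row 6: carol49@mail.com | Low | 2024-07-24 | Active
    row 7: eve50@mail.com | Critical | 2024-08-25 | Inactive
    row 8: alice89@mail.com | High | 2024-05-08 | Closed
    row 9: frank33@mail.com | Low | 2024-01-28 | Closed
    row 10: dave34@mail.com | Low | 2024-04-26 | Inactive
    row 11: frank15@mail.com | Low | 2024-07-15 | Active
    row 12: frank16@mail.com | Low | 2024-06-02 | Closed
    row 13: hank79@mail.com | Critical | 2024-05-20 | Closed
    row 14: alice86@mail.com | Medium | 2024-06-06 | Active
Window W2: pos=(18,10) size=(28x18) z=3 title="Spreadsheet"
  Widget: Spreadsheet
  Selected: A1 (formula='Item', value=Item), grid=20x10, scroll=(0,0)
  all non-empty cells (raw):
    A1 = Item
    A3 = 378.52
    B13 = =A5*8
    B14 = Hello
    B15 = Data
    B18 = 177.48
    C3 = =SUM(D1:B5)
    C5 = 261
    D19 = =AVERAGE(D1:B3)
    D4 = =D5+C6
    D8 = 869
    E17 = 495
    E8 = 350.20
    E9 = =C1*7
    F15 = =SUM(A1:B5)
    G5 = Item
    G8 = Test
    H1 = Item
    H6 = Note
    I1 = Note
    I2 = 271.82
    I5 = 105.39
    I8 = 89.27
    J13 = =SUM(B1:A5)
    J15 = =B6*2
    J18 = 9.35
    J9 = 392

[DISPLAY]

          ┃ Snare┏━━━━━━━━━━━━━━━━━━━━
          ┃   Tom┃ Spreadsheet        
          ┃      ┠────────────────────
          ┃      ┃A1: Item            
          ┃      ┃       A       B    
          ┃      ┃--------------------
          ┃      ┃  1 [Item]         0
          ┃      ┃  2        0       0
          ┃      ┃  3   378.52       0
          ┃      ┃  4        0       0
          ┃      ┃  5        0       0
          ┃      ┃  6        0       0
          ┗━━━━━━┃  7        0       0
                 ┃  8        0       0
                 ┃  9        0       0
                 ┃ 10        0       0
                 ┃ 11        0       0
                 ┗━━━━━━━━━━━━━━━━━━━━
                    ┃frank83@mail.com│
                    ┗━━━━━━━━━━━━━━━━━
                                      


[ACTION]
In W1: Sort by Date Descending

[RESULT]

          ┃ Snare┏━━━━━━━━━━━━━━━━━━━━
          ┃   Tom┃ Spreadsheet        
          ┃      ┠────────────────────
          ┃      ┃A1: Item            
          ┃      ┃       A       B    
          ┃      ┃--------------------
          ┃      ┃  1 [Item]         0
          ┃      ┃  2        0       0
          ┃      ┃  3   378.52       0
          ┃      ┃  4        0       0
          ┃      ┃  5        0       0
          ┃      ┃  6        0       0
          ┗━━━━━━┃  7        0       0
                 ┃  8        0       0
                 ┃  9        0       0
                 ┃ 10        0       0
                 ┃ 11        0       0
                 ┗━━━━━━━━━━━━━━━━━━━━
                    ┃carol49@mail.com│
                    ┗━━━━━━━━━━━━━━━━━
                                      


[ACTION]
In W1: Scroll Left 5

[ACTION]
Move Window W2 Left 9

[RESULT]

        ┏━━━━━━━━━━━━━━━━━━━━━━━━━━┓  
        ┃ Spreadsheet              ┃  
        ┠──────────────────────────┨  
        ┃A1: Item                  ┃  
        ┃       A       B       C  ┃  
        ┃--------------------------┃  
        ┃  1 [Item]         0      ┃  
        ┃  2        0       0      ┃  
        ┃  3   378.52       0#CIRC!┃  
        ┃  4        0       0      ┃  
        ┃  5        0       0     2┃━━
        ┃  6        0       0      ┃  
        ┃  7        0       0      ┃──
        ┃  8        0       0      ┃ │
        ┃  9        0       0      ┃─┼
        ┃ 10        0       0      ┃ │
        ┃ 11        0       0      ┃ │
        ┗━━━━━━━━━━━━━━━━━━━━━━━━━━┛m│
                    ┃carol49@mail.com│
                    ┗━━━━━━━━━━━━━━━━━
                                      


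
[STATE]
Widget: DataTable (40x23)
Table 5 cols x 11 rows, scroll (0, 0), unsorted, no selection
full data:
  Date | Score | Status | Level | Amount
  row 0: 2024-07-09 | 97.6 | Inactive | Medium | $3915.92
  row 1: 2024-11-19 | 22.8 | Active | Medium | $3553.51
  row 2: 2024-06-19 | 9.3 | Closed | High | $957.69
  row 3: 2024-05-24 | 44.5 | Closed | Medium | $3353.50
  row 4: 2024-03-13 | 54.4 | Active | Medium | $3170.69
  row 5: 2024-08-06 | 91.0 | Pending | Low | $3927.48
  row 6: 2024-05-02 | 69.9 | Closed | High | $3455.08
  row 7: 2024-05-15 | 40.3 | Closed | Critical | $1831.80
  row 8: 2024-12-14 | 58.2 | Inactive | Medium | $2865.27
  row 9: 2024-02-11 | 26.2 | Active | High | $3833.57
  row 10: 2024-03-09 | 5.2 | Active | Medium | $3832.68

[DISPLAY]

Date      │Score│Status  │Level   │Amoun
──────────┼─────┼────────┼────────┼─────
2024-07-09│97.6 │Inactive│Medium  │$3915
2024-11-19│22.8 │Active  │Medium  │$3553
2024-06-19│9.3  │Closed  │High    │$957.
2024-05-24│44.5 │Closed  │Medium  │$3353
2024-03-13│54.4 │Active  │Medium  │$3170
2024-08-06│91.0 │Pending │Low     │$3927
2024-05-02│69.9 │Closed  │High    │$3455
2024-05-15│40.3 │Closed  │Critical│$1831
2024-12-14│58.2 │Inactive│Medium  │$2865
2024-02-11│26.2 │Active  │High    │$3833
2024-03-09│5.2  │Active  │Medium  │$3832
                                        
                                        
                                        
                                        
                                        
                                        
                                        
                                        
                                        
                                        


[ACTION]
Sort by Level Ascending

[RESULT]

Date      │Score│Status  │Level  ▲│Amoun
──────────┼─────┼────────┼────────┼─────
2024-05-15│40.3 │Closed  │Critical│$1831
2024-06-19│9.3  │Closed  │High    │$957.
2024-05-02│69.9 │Closed  │High    │$3455
2024-02-11│26.2 │Active  │High    │$3833
2024-08-06│91.0 │Pending │Low     │$3927
2024-07-09│97.6 │Inactive│Medium  │$3915
2024-11-19│22.8 │Active  │Medium  │$3553
2024-05-24│44.5 │Closed  │Medium  │$3353
2024-03-13│54.4 │Active  │Medium  │$3170
2024-12-14│58.2 │Inactive│Medium  │$2865
2024-03-09│5.2  │Active  │Medium  │$3832
                                        
                                        
                                        
                                        
                                        
                                        
                                        
                                        
                                        
                                        


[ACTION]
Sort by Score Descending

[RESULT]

Date      │Scor▼│Status  │Level   │Amoun
──────────┼─────┼────────┼────────┼─────
2024-07-09│97.6 │Inactive│Medium  │$3915
2024-08-06│91.0 │Pending │Low     │$3927
2024-05-02│69.9 │Closed  │High    │$3455
2024-12-14│58.2 │Inactive│Medium  │$2865
2024-03-13│54.4 │Active  │Medium  │$3170
2024-05-24│44.5 │Closed  │Medium  │$3353
2024-05-15│40.3 │Closed  │Critical│$1831
2024-02-11│26.2 │Active  │High    │$3833
2024-11-19│22.8 │Active  │Medium  │$3553
2024-06-19│9.3  │Closed  │High    │$957.
2024-03-09│5.2  │Active  │Medium  │$3832
                                        
                                        
                                        
                                        
                                        
                                        
                                        
                                        
                                        
                                        


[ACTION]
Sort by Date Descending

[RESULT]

Date     ▼│Score│Status  │Level   │Amoun
──────────┼─────┼────────┼────────┼─────
2024-12-14│58.2 │Inactive│Medium  │$2865
2024-11-19│22.8 │Active  │Medium  │$3553
2024-08-06│91.0 │Pending │Low     │$3927
2024-07-09│97.6 │Inactive│Medium  │$3915
2024-06-19│9.3  │Closed  │High    │$957.
2024-05-24│44.5 │Closed  │Medium  │$3353
2024-05-15│40.3 │Closed  │Critical│$1831
2024-05-02│69.9 │Closed  │High    │$3455
2024-03-13│54.4 │Active  │Medium  │$3170
2024-03-09│5.2  │Active  │Medium  │$3832
2024-02-11│26.2 │Active  │High    │$3833
                                        
                                        
                                        
                                        
                                        
                                        
                                        
                                        
                                        
                                        


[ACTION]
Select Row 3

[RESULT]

Date     ▼│Score│Status  │Level   │Amoun
──────────┼─────┼────────┼────────┼─────
2024-12-14│58.2 │Inactive│Medium  │$2865
2024-11-19│22.8 │Active  │Medium  │$3553
2024-08-06│91.0 │Pending │Low     │$3927
>024-07-09│97.6 │Inactive│Medium  │$3915
2024-06-19│9.3  │Closed  │High    │$957.
2024-05-24│44.5 │Closed  │Medium  │$3353
2024-05-15│40.3 │Closed  │Critical│$1831
2024-05-02│69.9 │Closed  │High    │$3455
2024-03-13│54.4 │Active  │Medium  │$3170
2024-03-09│5.2  │Active  │Medium  │$3832
2024-02-11│26.2 │Active  │High    │$3833
                                        
                                        
                                        
                                        
                                        
                                        
                                        
                                        
                                        
                                        


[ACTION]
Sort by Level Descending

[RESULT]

Date      │Score│Status  │Level  ▼│Amoun
──────────┼─────┼────────┼────────┼─────
2024-12-14│58.2 │Inactive│Medium  │$2865
2024-11-19│22.8 │Active  │Medium  │$3553
2024-07-09│97.6 │Inactive│Medium  │$3915
>024-05-24│44.5 │Closed  │Medium  │$3353
2024-03-13│54.4 │Active  │Medium  │$3170
2024-03-09│5.2  │Active  │Medium  │$3832
2024-08-06│91.0 │Pending │Low     │$3927
2024-06-19│9.3  │Closed  │High    │$957.
2024-05-02│69.9 │Closed  │High    │$3455
2024-02-11│26.2 │Active  │High    │$3833
2024-05-15│40.3 │Closed  │Critical│$1831
                                        
                                        
                                        
                                        
                                        
                                        
                                        
                                        
                                        
                                        


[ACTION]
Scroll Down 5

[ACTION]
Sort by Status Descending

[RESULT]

Date      │Score│Status ▼│Level   │Amoun
──────────┼─────┼────────┼────────┼─────
2024-08-06│91.0 │Pending │Low     │$3927
2024-12-14│58.2 │Inactive│Medium  │$2865
2024-07-09│97.6 │Inactive│Medium  │$3915
>024-05-24│44.5 │Closed  │Medium  │$3353
2024-06-19│9.3  │Closed  │High    │$957.
2024-05-02│69.9 │Closed  │High    │$3455
2024-05-15│40.3 │Closed  │Critical│$1831
2024-11-19│22.8 │Active  │Medium  │$3553
2024-03-13│54.4 │Active  │Medium  │$3170
2024-03-09│5.2  │Active  │Medium  │$3832
2024-02-11│26.2 │Active  │High    │$3833
                                        
                                        
                                        
                                        
                                        
                                        
                                        
                                        
                                        
                                        


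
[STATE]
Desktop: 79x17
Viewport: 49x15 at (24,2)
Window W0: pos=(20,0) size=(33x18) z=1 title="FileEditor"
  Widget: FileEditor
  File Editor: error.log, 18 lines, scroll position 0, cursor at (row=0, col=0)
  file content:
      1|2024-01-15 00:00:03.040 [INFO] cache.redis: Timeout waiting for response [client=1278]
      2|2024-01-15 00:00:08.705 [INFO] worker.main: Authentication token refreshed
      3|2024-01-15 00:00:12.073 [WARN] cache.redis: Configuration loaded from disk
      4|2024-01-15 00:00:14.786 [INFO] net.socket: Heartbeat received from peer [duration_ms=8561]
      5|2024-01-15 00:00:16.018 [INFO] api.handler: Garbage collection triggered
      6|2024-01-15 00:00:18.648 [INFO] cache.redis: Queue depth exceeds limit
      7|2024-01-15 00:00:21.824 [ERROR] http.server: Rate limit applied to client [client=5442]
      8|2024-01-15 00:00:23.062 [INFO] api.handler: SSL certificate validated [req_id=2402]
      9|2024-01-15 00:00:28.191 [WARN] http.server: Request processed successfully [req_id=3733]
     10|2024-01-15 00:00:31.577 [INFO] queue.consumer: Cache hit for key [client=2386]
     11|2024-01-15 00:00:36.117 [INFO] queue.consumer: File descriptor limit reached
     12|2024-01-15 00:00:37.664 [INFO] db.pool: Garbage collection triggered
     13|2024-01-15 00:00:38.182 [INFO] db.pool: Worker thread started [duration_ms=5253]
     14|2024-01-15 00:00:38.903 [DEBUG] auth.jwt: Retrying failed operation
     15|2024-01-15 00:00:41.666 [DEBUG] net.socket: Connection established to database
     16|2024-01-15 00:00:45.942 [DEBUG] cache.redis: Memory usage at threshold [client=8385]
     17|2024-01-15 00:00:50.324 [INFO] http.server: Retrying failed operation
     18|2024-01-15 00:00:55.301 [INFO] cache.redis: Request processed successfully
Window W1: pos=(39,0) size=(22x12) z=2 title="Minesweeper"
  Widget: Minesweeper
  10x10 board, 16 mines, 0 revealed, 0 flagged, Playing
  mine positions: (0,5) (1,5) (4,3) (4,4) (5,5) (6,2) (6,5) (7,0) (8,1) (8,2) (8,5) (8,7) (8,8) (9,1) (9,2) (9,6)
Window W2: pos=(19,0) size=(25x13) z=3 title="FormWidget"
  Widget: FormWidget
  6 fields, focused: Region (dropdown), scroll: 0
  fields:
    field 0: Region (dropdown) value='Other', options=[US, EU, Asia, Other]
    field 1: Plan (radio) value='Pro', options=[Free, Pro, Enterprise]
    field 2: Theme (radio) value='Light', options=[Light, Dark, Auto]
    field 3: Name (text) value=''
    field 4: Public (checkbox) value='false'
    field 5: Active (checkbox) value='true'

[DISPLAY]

───────────────────┨────────────────┨            
gion:     [Other ▼]┃■■■■■■          ┃            
an:       ( ) Free ┃■■■■■■          ┃            
eme:      (●) Light┃■■■■■■          ┃            
me:       [       ]┃■■■■■■          ┃            
blic:     [ ]      ┃■■■■■■          ┃            
tive:     [x]      ┃■■■■■■          ┃            
                   ┃■■■■■■          ┃            
                   ┃■■■■■■          ┃            
                   ┃━━━━━━━━━━━━━━━━┛            
━━━━━━━━━━━━━━━━━━━┛ [INFO]░┃                    
4-01-15 00:00:36.117 [INFO]░┃                    
4-01-15 00:00:37.664 [INFO]░┃                    
4-01-15 00:00:38.182 [INFO]░┃                    
4-01-15 00:00:38.903 [DEBUG▼┃                    


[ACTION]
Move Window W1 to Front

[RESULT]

───────────────┠────────────────────┨            
gion:     [Othe┃■■■■■■■■■■          ┃            
an:       ( ) F┃■■■■■■■■■■          ┃            
eme:      (●) L┃■■■■■■■■■■          ┃            
me:       [    ┃■■■■■■■■■■          ┃            
blic:     [ ]  ┃■■■■■■■■■■          ┃            
tive:     [x]  ┃■■■■■■■■■■          ┃            
               ┃■■■■■■■■■■          ┃            
               ┃■■■■■■■■■■          ┃            
               ┗━━━━━━━━━━━━━━━━━━━━┛            
━━━━━━━━━━━━━━━━━━━┛ [INFO]░┃                    
4-01-15 00:00:36.117 [INFO]░┃                    
4-01-15 00:00:37.664 [INFO]░┃                    
4-01-15 00:00:38.182 [INFO]░┃                    
4-01-15 00:00:38.903 [DEBUG▼┃                    


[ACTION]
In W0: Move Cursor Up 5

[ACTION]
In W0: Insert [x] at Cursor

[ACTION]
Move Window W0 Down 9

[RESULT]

───────────────┠────────────────────┨            
gion:     [Othe┃■■■■■■■■■■          ┃            
an:       ( ) F┃■■■■■■■■■■          ┃            
eme:      (●) L┃■■■■■■■■■■          ┃            
me:       [    ┃■■■■■■■■■■          ┃            
blic:     [ ]  ┃■■■■■■■■■■          ┃            
tive:     [x]  ┃■■■■■■■■■■          ┃            
               ┃■■■■■■■■■■          ┃            
               ┃■■■■■■■■■■          ┃            
               ┗━━━━━━━━━━━━━━━━━━━━┛            
━━━━━━━━━━━━━━━━━━━┛ [INFO]░┃                    
4-01-15 00:00:37.664 [INFO]░┃                    
4-01-15 00:00:38.182 [INFO]░┃                    
4-01-15 00:00:38.903 [DEBUG▼┃                    
━━━━━━━━━━━━━━━━━━━━━━━━━━━━┛                    


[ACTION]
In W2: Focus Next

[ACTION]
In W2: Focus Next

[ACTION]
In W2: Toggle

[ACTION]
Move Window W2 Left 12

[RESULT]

───────┨ 00:00:┠────────────────────┨            
ther ▼]┃00:00:0┃■■■■■■■■■■          ┃            
) Free ┃00:00:1┃■■■■■■■■■■          ┃            
) Light┃00:00:1┃■■■■■■■■■■          ┃            
      ]┃00:00:1┃■■■■■■■■■■          ┃            
]      ┃00:00:1┃■■■■■■■■■■          ┃            
]      ┃00:00:2┃■■■■■■■■■■          ┃            
       ┃00:00:2┃■■■■■■■■■■          ┃            
       ┃00:00:2┃■■■■■■■■■■          ┃            
       ┃00:00:3┗━━━━━━━━━━━━━━━━━━━━┛            
━━━━━━━┛00:00:36.117 [INFO]░┃                    
4-01-15 00:00:37.664 [INFO]░┃                    
4-01-15 00:00:38.182 [INFO]░┃                    
4-01-15 00:00:38.903 [DEBUG▼┃                    
━━━━━━━━━━━━━━━━━━━━━━━━━━━━┛                    
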